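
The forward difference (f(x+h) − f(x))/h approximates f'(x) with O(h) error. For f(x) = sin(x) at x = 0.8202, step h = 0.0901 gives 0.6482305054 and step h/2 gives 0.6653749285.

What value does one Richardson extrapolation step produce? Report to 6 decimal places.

0.682519

Method order is 1; weight 2^1 = 2.
Weighted: 1.3307498570 − 0.6482305054 = 0.6825193516
Divide by 2^1 − 1 = 1.
Extrapolated: 0.6825193516 / 1 = 0.6825193516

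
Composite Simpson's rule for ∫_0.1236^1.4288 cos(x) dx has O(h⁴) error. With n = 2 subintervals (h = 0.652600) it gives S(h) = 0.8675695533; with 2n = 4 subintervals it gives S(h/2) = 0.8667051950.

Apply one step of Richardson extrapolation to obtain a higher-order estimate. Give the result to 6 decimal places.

r = 4: numerator weight 16, denominator 15.
Difference of the inputs: 0.8667051950 − 0.8675695533 = -0.0008643583
Correction (A(h/2) − A(h))/(16 − 1) = (-0.0008643583)/15 = -0.0000576239
R = A(h/2) + (A(h/2) − A(h))/15 = 0.8667051950 − 0.0000576239 = 0.8666475711
Shift from A(h/2): −0.0000576239.

0.866648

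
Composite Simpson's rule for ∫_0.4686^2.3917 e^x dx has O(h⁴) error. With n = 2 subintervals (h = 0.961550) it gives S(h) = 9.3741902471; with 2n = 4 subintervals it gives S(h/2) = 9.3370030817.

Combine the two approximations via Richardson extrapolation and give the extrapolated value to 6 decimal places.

Error is O(h^4); halving h shrinks it by 2^4 = 16.
Difference of the inputs: 9.3370030817 − 9.3741902471 = -0.0371871654
Correction (A(h/2) − A(h))/(16 − 1) = (-0.0371871654)/15 = -0.0024791444
R = 9.3370030817 − 0.0024791444 = 9.3345239373

9.334524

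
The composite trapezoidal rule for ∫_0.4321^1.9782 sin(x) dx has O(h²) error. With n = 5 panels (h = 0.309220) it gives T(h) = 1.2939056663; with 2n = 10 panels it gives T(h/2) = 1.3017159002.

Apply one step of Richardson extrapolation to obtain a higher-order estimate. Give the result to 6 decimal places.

1.304319

The method has order 2: 2^2 = 4.
2^2*A(h/2) = 5.2068636008; minus A(h) gives 3.9129579345.
Divide by 2^2 − 1 = 3.
(4*1.3017159002 − 1.2939056663)/(4 − 1) = 1.3043193115
Gap between inputs: 7.810e-03; correction applied: +0.0026034113.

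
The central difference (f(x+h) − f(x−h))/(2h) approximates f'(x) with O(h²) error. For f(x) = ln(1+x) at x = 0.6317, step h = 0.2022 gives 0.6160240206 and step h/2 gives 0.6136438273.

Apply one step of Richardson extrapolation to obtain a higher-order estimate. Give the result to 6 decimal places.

0.612850

r = 2: numerator weight 4, denominator 3.
Top: 4(0.6136438273) − (0.6160240206) = 1.8385512886
Denominator 4 − 1 = 3.
Result: 0.6128504295
Gap between inputs: 2.380e-03; correction applied: −0.0007933978.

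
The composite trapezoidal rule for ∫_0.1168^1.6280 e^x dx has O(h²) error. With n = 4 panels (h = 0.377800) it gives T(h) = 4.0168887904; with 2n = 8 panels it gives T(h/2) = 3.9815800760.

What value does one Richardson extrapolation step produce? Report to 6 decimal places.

Leading term ∝ h^2; use weight 4 = 2^2.
4×3.9815800760 = 15.9263203040; subtract 4.0168887904 → 11.9094315136
Divide by 2^2 − 1 = 3.
Extrapolated: 11.9094315136 / 3 = 3.9698105045
Correction |R − A(h/2)| = 1.177e-02; gap |A(h/2) − A(h)| = 3.531e-02.

3.969811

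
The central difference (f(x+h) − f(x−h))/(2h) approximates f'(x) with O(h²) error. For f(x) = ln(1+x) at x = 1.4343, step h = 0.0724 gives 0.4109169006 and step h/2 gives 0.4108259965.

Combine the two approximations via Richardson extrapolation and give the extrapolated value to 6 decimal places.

Method order is 2; weight 2^2 = 4.
4×0.4108259965 − 0.4109169006 = 1.2323870854
Denominator 4 − 1 = 3.
Extrapolated: 1.2323870854 / 3 = 0.4107956951

0.410796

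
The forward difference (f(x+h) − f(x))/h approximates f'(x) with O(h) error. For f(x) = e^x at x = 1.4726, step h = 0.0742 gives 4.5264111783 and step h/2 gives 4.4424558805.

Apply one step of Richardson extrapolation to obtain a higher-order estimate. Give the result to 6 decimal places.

4.358501

With r = 1 the leading error scales as h^1, so the weight is 2^1 = 2.
2×4.4424558805 − 4.5264111783 = 4.3585005827
4.3585005827 ÷ 1 = 4.3585005827
Gap between inputs: 8.396e-02; correction applied: −0.0839552978.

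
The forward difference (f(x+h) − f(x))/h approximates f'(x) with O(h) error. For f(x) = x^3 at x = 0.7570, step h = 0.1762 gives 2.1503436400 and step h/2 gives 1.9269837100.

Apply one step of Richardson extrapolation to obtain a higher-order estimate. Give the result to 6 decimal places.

1.703624

Leading term ∝ h^1; use weight 2 = 2^1.
2^1*A(h/2) = 3.8539674200; minus A(h) gives 1.7036237800.
Extrapolated: 1.7036237800 / 1 = 1.7036237800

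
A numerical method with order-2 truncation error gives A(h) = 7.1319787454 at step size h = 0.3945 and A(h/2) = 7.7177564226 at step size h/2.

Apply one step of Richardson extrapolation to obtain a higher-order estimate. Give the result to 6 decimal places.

Order 2 gives 2^r = 4 and 2^r − 1 = 3.
4*7.7177564226 = 30.8710256904; 30.8710256904 − 7.1319787454 = 23.7390469450
Denominator 4 − 1 = 3.
Extrapolated: 23.7390469450 / 3 = 7.9130156483

7.913016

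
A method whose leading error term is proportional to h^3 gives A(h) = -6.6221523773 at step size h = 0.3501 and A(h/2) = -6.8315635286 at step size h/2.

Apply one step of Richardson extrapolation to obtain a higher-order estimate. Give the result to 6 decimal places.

Method order is 3; weight 2^3 = 8.
Weighted: (-54.6525082288) − (-6.6221523773) = -48.0303558515
Extrapolated: (-48.0303558515) / 7 = -6.8614794074

-6.861479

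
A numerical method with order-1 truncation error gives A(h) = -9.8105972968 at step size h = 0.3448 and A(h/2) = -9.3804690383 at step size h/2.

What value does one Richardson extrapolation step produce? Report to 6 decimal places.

-8.950341

Order 1 gives 2^r = 2 and 2^r − 1 = 1.
Top: 2(-9.3804690383) − (-9.8105972968) = -8.9503407798
R = (-8.9503407798)/1 = -8.9503407798
Gap between inputs: 4.301e-01; correction applied: +0.4301282585.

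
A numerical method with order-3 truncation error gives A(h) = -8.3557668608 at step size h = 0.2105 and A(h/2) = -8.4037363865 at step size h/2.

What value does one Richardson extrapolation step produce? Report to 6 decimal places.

-8.410589

Leading term ∝ h^3; use weight 8 = 2^3.
8 × (-8.4037363865) = -67.2298910920; subtract (-8.3557668608) → -58.8741242312
Extrapolated: (-58.8741242312) / 7 = -8.4105891759
Shift from A(h/2): −0.0068527894.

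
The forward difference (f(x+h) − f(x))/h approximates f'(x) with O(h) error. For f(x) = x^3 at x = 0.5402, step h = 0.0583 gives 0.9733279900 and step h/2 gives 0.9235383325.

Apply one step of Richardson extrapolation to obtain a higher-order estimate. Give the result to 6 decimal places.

0.873749

r = 1: numerator weight 2, denominator 1.
2*0.9235383325 = 1.8470766650; subtract 0.9733279900 → 0.8737486750
0.8737486750 ÷ 1 = 0.8737486750
Shift from A(h/2): −0.0497896575.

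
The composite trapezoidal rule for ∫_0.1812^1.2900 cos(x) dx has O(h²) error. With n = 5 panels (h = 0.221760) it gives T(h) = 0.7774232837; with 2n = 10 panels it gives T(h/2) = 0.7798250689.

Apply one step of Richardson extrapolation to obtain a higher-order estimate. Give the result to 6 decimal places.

Method order is 2; weight 2^2 = 4.
4·0.7798250689 = 3.1193002756; subtract 0.7774232837 → 2.3418769919
Extrapolated: 2.3418769919 / 3 = 0.7806256640

0.780626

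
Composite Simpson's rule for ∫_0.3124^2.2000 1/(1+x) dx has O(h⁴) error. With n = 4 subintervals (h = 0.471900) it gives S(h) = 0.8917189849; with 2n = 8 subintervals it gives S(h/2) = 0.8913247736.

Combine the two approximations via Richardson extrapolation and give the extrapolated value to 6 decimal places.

0.891298

Order 4 gives 2^r = 16 and 2^r − 1 = 15.
Top: 16(0.8913247736) − (0.8917189849) = 13.3694773927
R = 13.3694773927/15 = 0.8912984928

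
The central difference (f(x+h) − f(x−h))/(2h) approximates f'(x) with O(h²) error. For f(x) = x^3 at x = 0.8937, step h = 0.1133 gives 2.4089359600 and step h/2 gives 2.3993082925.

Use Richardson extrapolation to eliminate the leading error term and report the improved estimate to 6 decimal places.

Method order is 2; weight 2^2 = 4.
A(h/2) − A(h) = 2.3993082925 − 2.4089359600 = -0.0096276675
Divide by 2^2 − 1 = 3: (-0.0096276675)/3 = -0.0032092225
R = 2.3993082925 − 0.0032092225 = 2.3960990700

2.396099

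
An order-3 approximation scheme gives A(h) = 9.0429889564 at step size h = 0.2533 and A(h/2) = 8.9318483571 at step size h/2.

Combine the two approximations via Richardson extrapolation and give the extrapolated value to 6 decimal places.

r = 3: numerator weight 8, denominator 7.
8 × 8.9318483571 − 9.0429889564 = 62.4117979004
R = 62.4117979004/7 = 8.9159711286

8.915971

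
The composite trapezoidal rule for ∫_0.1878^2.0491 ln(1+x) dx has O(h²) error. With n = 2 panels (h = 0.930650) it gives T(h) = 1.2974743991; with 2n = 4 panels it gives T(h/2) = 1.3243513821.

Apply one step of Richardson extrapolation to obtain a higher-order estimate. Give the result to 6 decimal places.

1.333310

Leading term ∝ h^2; use weight 4 = 2^2.
4 × 1.3243513821 = 5.2974055284; subtract 1.2974743991 → 3.9999311293
Divide by 2^2 − 1 = 3.
Extrapolated: 3.9999311293 / 3 = 1.3333103764
Gap between inputs: 2.688e-02; correction applied: +0.0089589943.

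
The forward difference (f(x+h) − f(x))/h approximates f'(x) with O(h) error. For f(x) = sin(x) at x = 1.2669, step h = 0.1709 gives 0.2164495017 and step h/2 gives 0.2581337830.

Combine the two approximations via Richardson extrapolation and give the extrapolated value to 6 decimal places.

0.299818

Order 1 gives 2^r = 2 and 2^r − 1 = 1.
2 × 0.2581337830 = 0.5162675660; 0.5162675660 − 0.2164495017 = 0.2998180643
Divide by 2^1 − 1 = 1.
Result: 0.2998180643
Gap between inputs: 4.168e-02; correction applied: +0.0416842813.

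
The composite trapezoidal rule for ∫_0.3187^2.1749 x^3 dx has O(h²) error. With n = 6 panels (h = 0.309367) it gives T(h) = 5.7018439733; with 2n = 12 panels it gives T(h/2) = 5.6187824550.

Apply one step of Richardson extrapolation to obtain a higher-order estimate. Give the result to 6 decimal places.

5.591095

The method has order 2: 2^2 = 4.
Top: 4(5.6187824550) − (5.7018439733) = 16.7732858467
Extrapolated: 16.7732858467 / 3 = 5.5910952822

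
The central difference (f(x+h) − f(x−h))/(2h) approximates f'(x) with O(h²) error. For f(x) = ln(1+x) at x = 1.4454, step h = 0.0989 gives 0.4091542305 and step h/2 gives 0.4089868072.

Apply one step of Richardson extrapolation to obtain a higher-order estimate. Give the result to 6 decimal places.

0.408931

r = 2, so 2^r = 4.
2^2·A(h/2) = 1.6359472288; minus A(h) gives 1.2267929983.
(4·0.4089868072 − 0.4091542305)/(4 − 1) = 0.4089309994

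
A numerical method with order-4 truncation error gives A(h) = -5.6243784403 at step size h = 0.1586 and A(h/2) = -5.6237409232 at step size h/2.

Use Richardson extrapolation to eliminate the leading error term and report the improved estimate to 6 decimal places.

r = 4, so 2^r = 16.
Top: 16(-5.6237409232) − (-5.6243784403) = -84.3554763309
R = (-84.3554763309)/15 = -5.6236984221
Gap between inputs: 6.375e-04; correction applied: +0.0000425011.

-5.623698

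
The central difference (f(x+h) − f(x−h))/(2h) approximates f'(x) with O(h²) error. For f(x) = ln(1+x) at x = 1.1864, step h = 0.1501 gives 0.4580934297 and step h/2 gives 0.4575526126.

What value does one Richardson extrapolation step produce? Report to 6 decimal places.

Order 2 gives 2^r = 4 and 2^r − 1 = 3.
4×0.4575526126 = 1.8302104504; subtract 0.4580934297 → 1.3721170207
R = 1.3721170207/3 = 0.4573723402

0.457372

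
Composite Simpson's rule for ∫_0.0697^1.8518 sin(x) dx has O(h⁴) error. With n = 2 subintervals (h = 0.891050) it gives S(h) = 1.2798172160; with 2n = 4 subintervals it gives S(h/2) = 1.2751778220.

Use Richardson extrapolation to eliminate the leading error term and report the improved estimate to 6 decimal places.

Leading term ∝ h^4; use weight 16 = 2^4.
16*1.2751778220 = 20.4028451520; 20.4028451520 − 1.2798172160 = 19.1230279360
Divide by 2^4 − 1 = 15.
So the Richardson estimate is 1.2748685291.
Shift from A(h/2): −0.0003092929.

1.274869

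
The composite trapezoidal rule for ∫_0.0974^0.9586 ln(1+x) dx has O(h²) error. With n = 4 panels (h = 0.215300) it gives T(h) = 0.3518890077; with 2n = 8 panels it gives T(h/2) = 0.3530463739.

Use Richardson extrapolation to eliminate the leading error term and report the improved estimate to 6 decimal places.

With r = 2 the leading error scales as h^2, so the weight is 2^2 = 4.
Weighted: 1.4121854956 − 0.3518890077 = 1.0602964879
Denominator 4 − 1 = 3.
Extrapolated: 1.0602964879 / 3 = 0.3534321626

0.353432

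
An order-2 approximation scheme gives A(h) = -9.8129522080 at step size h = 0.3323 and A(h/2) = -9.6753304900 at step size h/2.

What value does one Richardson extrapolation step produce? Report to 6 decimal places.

With r = 2 the leading error scales as h^2, so the weight is 2^2 = 4.
2^2 × A(h/2) = -38.7013219600; minus A(h) gives -28.8883697520.
(4 × (-9.6753304900) − (-9.8129522080))/(4 − 1) = -9.6294565840
Correction |R − A(h/2)| = 4.587e-02; gap |A(h/2) − A(h)| = 1.376e-01.

-9.629457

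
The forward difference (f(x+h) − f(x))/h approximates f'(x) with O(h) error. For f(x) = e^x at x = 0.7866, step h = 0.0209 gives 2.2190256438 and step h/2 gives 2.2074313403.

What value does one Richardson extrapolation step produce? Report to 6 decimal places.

2.195837

Method order is 1; weight 2^1 = 2.
Weighted: 4.4148626806 − 2.2190256438 = 2.1958370368
Divide by 2^1 − 1 = 1.
Extrapolated: 2.1958370368 / 1 = 2.1958370368
Gap between inputs: 1.159e-02; correction applied: −0.0115943035.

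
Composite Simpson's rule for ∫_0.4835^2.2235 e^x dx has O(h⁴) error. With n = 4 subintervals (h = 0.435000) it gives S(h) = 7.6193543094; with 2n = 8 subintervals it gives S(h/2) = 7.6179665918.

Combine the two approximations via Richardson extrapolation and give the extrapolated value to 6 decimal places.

7.617874

Order 4 gives 2^r = 16 and 2^r − 1 = 15.
16 × 7.6179665918 = 121.8874654688; 121.8874654688 − 7.6193543094 = 114.2681111594
Denominator 16 − 1 = 15.
Extrapolated: 114.2681111594 / 15 = 7.6178740773
Correction |R − A(h/2)| = 9.251e-05; gap |A(h/2) − A(h)| = 1.388e-03.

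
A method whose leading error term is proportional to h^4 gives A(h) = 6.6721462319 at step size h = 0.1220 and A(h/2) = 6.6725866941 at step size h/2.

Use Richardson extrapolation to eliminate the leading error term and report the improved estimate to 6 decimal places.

With r = 4 the leading error scales as h^4, so the weight is 2^4 = 16.
16×6.6725866941 = 106.7613871056; subtract 6.6721462319 → 100.0892408737
R = 100.0892408737/15 = 6.6726160582
Gap between inputs: 4.405e-04; correction applied: +0.0000293641.

6.672616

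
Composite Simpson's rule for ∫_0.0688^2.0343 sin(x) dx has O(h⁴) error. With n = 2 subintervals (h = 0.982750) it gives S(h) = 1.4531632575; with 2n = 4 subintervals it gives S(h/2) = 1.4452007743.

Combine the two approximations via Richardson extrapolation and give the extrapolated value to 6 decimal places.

With r = 4 the leading error scales as h^4, so the weight is 2^4 = 16.
Top: 16(1.4452007743) − (1.4531632575) = 21.6700491313
Divide by 2^4 − 1 = 15.
21.6700491313 ÷ 15 = 1.4446699421
Gap between inputs: 7.962e-03; correction applied: −0.0005308322.

1.444670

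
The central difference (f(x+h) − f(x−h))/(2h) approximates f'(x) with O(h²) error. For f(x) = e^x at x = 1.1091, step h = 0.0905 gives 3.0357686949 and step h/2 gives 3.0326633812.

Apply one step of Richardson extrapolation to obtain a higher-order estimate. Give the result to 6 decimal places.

Leading term ∝ h^2; use weight 4 = 2^2.
4*3.0326633812 = 12.1306535248; subtract 3.0357686949 → 9.0948848299
Denominator 4 − 1 = 3.
Result: 3.0316282766
Correction |R − A(h/2)| = 1.035e-03; gap |A(h/2) − A(h)| = 3.105e-03.

3.031628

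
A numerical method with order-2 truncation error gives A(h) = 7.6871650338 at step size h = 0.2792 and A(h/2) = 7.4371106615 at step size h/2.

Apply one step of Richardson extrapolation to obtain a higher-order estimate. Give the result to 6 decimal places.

With r = 2 the leading error scales as h^2, so the weight is 2^2 = 4.
Top: 4(7.4371106615) − (7.6871650338) = 22.0612776122
Divide by 2^2 − 1 = 3.
R = 22.0612776122/3 = 7.3537592041
Correction |R − A(h/2)| = 8.335e-02; gap |A(h/2) − A(h)| = 2.501e-01.

7.353759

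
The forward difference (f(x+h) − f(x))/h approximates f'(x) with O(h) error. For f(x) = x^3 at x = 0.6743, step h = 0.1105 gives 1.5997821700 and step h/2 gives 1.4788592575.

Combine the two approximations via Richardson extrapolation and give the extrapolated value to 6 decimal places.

1.357936

r = 1: numerator weight 2, denominator 1.
Numerator 2·A(h/2) − A(h) = 2·1.4788592575 − 1.5997821700 = 1.3579363450
(2·1.4788592575 − 1.5997821700)/(2 − 1) = 1.3579363450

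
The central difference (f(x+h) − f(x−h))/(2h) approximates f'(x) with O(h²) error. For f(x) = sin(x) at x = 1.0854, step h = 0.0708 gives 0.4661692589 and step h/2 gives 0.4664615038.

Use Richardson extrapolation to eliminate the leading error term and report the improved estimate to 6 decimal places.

r = 2: numerator weight 4, denominator 3.
Top: 4(0.4664615038) − (0.4661692589) = 1.3996767563
Denominator 4 − 1 = 3.
R = 1.3996767563/3 = 0.4665589188

0.466559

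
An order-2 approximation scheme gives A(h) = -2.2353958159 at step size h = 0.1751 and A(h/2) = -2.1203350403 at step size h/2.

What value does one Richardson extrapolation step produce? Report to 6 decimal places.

-2.081981

With r = 2 the leading error scales as h^2, so the weight is 2^2 = 4.
4 × (-2.1203350403) = -8.4813401612; subtract (-2.2353958159) → -6.2459443453
Divide by 2^2 − 1 = 3.
R = (-6.2459443453)/3 = -2.0819814484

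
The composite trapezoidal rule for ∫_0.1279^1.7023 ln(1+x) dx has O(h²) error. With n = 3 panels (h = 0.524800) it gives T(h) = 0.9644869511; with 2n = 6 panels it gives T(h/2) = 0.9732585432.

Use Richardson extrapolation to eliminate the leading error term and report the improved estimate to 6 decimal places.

0.976182

Leading term ∝ h^2; use weight 4 = 2^2.
2^2×A(h/2) = 3.8930341728; minus A(h) gives 2.9285472217.
Divide by 2^2 − 1 = 3.
So the Richardson estimate is 0.9761824072.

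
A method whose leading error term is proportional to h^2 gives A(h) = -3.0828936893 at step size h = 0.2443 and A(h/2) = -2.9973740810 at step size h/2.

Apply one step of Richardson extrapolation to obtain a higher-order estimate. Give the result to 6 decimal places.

r = 2, so 2^r = 4.
A(h/2) − A(h) = -2.9973740810 − (-3.0828936893) = 0.0855196083
Correction (A(h/2) − A(h))/(4 − 1) = 0.0855196083/3 = 0.0285065361
R = -2.9973740810 + 0.0285065361 = -2.9688675449

-2.968868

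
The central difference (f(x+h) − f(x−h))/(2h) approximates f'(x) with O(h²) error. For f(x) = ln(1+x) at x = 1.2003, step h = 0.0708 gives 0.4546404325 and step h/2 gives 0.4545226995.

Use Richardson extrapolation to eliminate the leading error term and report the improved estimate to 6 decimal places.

0.454483

r = 2: numerator weight 4, denominator 3.
Numerator 4*A(h/2) − A(h) = 4*0.4545226995 − 0.4546404325 = 1.3634503655
Extrapolated: 1.3634503655 / 3 = 0.4544834552
Shift from A(h/2): −0.0000392443.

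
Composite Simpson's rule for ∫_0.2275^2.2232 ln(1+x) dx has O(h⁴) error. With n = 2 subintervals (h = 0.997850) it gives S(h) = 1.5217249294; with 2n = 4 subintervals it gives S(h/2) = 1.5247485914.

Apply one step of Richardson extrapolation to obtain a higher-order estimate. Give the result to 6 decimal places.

r = 4, so 2^r = 16.
16*1.5247485914 = 24.3959774624; subtract 1.5217249294 → 22.8742525330
Denominator 16 − 1 = 15.
So the Richardson estimate is 1.5249501689.
Shift from A(h/2): +0.0002015775.

1.524950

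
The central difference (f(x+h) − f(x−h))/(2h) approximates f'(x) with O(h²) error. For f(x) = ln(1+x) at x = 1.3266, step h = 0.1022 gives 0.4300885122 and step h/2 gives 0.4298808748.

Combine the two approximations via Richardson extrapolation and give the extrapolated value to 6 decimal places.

r = 2: numerator weight 4, denominator 3.
4·0.4298808748 = 1.7195234992; 1.7195234992 − 0.4300885122 = 1.2894349870
Denominator 4 − 1 = 3.
(4·0.4298808748 − 0.4300885122)/(4 − 1) = 0.4298116623

0.429812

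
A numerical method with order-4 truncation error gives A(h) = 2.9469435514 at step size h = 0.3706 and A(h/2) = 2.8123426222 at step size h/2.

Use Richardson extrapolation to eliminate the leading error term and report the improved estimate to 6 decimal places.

r = 4, so 2^r = 16.
Top: 16(2.8123426222) − (2.9469435514) = 42.0505384038
Extrapolated: 42.0505384038 / 15 = 2.8033692269
Correction |R − A(h/2)| = 8.973e-03; gap |A(h/2) − A(h)| = 1.346e-01.

2.803369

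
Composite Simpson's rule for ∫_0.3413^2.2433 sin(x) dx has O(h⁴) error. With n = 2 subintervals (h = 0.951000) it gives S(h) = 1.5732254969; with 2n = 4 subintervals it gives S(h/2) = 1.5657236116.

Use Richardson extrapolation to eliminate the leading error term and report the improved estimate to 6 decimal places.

Leading term ∝ h^4; use weight 16 = 2^4.
2^4*A(h/2) = 25.0515777856; minus A(h) gives 23.4783522887.
Divide by 2^4 − 1 = 15.
R = 23.4783522887/15 = 1.5652234859
Shift from A(h/2): −0.0005001257.

1.565223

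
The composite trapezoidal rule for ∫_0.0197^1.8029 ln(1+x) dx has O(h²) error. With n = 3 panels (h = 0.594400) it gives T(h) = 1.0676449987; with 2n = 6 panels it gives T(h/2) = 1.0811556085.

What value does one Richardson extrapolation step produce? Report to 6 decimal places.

Method order is 2; weight 2^2 = 4.
Top: 4(1.0811556085) − (1.0676449987) = 3.2569774353
(4 × 1.0811556085 − 1.0676449987)/(4 − 1) = 1.0856591451

1.085659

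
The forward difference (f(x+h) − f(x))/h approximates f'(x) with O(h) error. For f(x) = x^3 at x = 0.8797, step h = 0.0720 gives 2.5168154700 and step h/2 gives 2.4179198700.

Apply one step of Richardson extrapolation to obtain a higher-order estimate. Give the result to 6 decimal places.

2.319024

Error is O(h^1); halving h shrinks it by 2^1 = 2.
Difference of the inputs: 2.4179198700 − 2.5168154700 = -0.0988956000
Correction (A(h/2) − A(h))/(2 − 1) = (-0.0988956000)/1 = -0.0988956000
R = 2.4179198700 − 0.0988956000 = 2.3190242700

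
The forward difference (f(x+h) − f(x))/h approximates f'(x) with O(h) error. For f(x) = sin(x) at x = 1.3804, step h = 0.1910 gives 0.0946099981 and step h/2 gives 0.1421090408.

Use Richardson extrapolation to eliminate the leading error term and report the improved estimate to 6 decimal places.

0.189608

Order 1 gives 2^r = 2 and 2^r − 1 = 1.
2×0.1421090408 = 0.2842180816; subtract 0.0946099981 → 0.1896080835
Denominator 2 − 1 = 1.
So the Richardson estimate is 0.1896080835.
Gap between inputs: 4.750e-02; correction applied: +0.0474990427.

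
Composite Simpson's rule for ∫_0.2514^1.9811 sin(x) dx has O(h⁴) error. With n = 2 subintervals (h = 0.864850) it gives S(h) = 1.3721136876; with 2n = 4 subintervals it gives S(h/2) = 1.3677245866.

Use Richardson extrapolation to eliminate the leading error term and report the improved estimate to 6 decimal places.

1.367432

Order 4 gives 2^r = 16 and 2^r − 1 = 15.
A(h/2) − A(h) = 1.3677245866 − 1.3721136876 = -0.0043891010
Divide by 2^4 − 1 = 15: (-0.0043891010)/15 = -0.0002926067
R = 1.3677245866 − 0.0002926067 = 1.3674319799
Gap between inputs: 4.389e-03; correction applied: −0.0002926067.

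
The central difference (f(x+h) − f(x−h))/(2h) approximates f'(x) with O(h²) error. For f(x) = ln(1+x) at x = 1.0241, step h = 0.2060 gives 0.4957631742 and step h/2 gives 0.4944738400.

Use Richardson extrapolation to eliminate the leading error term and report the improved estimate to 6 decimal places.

r = 2, so 2^r = 4.
4·0.4944738400 = 1.9778953600; subtract 0.4957631742 → 1.4821321858
Denominator 4 − 1 = 3.
Extrapolated: 1.4821321858 / 3 = 0.4940440619
Gap between inputs: 1.289e-03; correction applied: −0.0004297781.

0.494044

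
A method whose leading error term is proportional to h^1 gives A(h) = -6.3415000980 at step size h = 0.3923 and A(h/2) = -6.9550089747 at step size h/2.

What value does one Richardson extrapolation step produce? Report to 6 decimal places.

-7.568518

With r = 1 the leading error scales as h^1, so the weight is 2^1 = 2.
2 × (-6.9550089747) = -13.9100179494; subtract (-6.3415000980) → -7.5685178514
(-7.5685178514) ÷ 1 = -7.5685178514
Gap between inputs: 6.135e-01; correction applied: −0.6135088767.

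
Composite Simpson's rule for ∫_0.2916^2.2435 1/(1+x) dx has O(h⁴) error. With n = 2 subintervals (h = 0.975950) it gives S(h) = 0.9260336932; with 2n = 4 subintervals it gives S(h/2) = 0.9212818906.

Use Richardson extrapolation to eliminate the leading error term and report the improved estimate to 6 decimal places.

0.920965

The method has order 4: 2^4 = 16.
2^4·A(h/2) = 14.7405102496; minus A(h) gives 13.8144765564.
Denominator 16 − 1 = 15.
(16·0.9212818906 − 0.9260336932)/(16 − 1) = 0.9209651038
Gap between inputs: 4.752e-03; correction applied: −0.0003167868.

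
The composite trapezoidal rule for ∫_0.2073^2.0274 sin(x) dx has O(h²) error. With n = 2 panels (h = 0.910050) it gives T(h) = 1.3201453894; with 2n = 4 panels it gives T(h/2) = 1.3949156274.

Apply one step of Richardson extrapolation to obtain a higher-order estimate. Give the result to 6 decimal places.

With r = 2 the leading error scales as h^2, so the weight is 2^2 = 4.
Numerator 4·A(h/2) − A(h) = 4·1.3949156274 − 1.3201453894 = 4.2595171202
(4·1.3949156274 − 1.3201453894)/(4 − 1) = 1.4198390401
Correction |R − A(h/2)| = 2.492e-02; gap |A(h/2) − A(h)| = 7.477e-02.

1.419839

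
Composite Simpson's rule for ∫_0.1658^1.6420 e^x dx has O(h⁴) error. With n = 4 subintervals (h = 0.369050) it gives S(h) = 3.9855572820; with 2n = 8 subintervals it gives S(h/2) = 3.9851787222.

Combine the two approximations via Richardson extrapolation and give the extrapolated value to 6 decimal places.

3.985153

Error is O(h^4); halving h shrinks it by 2^4 = 16.
Weighted: 63.7628595552 − 3.9855572820 = 59.7773022732
Divide by 2^4 − 1 = 15.
Result: 3.9851534849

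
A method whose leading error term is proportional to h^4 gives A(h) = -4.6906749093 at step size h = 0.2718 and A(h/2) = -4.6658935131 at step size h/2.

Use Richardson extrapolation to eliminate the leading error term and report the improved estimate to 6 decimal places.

r = 4: numerator weight 16, denominator 15.
Top: 16(-4.6658935131) − (-4.6906749093) = -69.9636213003
R = (-69.9636213003)/15 = -4.6642414200
Correction |R − A(h/2)| = 1.652e-03; gap |A(h/2) − A(h)| = 2.478e-02.

-4.664241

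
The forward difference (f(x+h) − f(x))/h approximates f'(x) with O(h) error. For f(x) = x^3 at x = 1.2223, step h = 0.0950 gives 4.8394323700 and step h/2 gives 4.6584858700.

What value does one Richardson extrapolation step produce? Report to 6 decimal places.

Method order is 1; weight 2^1 = 2.
Top: 2(4.6584858700) − (4.8394323700) = 4.4775393700
4.4775393700 ÷ 1 = 4.4775393700

4.477539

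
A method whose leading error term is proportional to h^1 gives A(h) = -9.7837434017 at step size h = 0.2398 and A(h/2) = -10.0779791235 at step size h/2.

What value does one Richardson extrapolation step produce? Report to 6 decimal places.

r = 1, so 2^r = 2.
Difference of the inputs: -10.0779791235 − (-9.7837434017) = -0.2942357218
Correction (A(h/2) − A(h))/(2 − 1) = (-0.2942357218)/1 = -0.2942357218
R = -10.0779791235 − 0.2942357218 = -10.3722148453
Shift from A(h/2): −0.2942357218.

-10.372215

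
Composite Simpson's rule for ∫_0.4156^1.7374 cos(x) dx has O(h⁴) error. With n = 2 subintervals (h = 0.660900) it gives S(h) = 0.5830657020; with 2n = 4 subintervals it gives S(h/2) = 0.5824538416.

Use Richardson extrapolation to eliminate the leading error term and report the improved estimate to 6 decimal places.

0.582413

Error is O(h^4); halving h shrinks it by 2^4 = 16.
16·0.5824538416 = 9.3192614656; 9.3192614656 − 0.5830657020 = 8.7361957636
Denominator 16 − 1 = 15.
Extrapolated: 8.7361957636 / 15 = 0.5824130509
Correction |R − A(h/2)| = 4.079e-05; gap |A(h/2) − A(h)| = 6.119e-04.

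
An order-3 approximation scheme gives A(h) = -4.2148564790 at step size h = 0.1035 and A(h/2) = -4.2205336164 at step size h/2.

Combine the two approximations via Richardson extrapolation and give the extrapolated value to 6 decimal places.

Order 3 gives 2^r = 8 and 2^r − 1 = 7.
8×(-4.2205336164) = -33.7642689312; subtract (-4.2148564790) → -29.5494124522
Denominator 8 − 1 = 7.
Result: -4.2213446360
Correction |R − A(h/2)| = 8.110e-04; gap |A(h/2) − A(h)| = 5.677e-03.

-4.221345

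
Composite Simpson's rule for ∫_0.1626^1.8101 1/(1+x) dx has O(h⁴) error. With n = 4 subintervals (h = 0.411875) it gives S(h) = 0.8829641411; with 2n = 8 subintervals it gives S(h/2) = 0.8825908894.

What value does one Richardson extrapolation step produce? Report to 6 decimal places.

0.882566

r = 4: numerator weight 16, denominator 15.
A(h/2) − A(h) = 0.8825908894 − 0.8829641411 = -0.0003732517
Divide by 2^4 − 1 = 15: (-0.0003732517)/15 = -0.0000248834
R = 0.8825908894 − 0.0000248834 = 0.8825660060
Correction |R − A(h/2)| = 2.488e-05; gap |A(h/2) − A(h)| = 3.733e-04.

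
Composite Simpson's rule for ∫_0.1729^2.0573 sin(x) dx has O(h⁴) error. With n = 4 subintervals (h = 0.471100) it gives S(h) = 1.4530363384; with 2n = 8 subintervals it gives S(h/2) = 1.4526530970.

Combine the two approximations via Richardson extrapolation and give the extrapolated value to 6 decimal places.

With r = 4 the leading error scales as h^4, so the weight is 2^4 = 16.
2^4*A(h/2) = 23.2424495520; minus A(h) gives 21.7894132136.
21.7894132136 ÷ 15 = 1.4526275476

1.452628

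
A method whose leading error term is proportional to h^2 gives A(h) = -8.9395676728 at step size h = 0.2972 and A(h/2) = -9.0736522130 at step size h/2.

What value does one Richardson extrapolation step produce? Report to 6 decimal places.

-9.118347

Leading term ∝ h^2; use weight 4 = 2^2.
4×(-9.0736522130) = -36.2946088520; subtract (-8.9395676728) → -27.3550411792
Divide by 2^2 − 1 = 3.
Result: -9.1183470597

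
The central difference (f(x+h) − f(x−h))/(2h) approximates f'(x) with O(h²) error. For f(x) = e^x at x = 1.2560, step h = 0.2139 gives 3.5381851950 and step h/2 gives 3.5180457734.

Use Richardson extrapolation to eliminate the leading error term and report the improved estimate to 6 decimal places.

The method has order 2: 2^2 = 4.
2^2 × A(h/2) = 14.0721830936; minus A(h) gives 10.5339978986.
Divide by 2^2 − 1 = 3.
So the Richardson estimate is 3.5113326329.

3.511333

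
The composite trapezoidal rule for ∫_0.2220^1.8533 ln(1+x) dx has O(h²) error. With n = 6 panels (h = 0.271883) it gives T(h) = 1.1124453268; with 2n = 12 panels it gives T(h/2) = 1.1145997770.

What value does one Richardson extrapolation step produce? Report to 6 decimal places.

Error is O(h^2); halving h shrinks it by 2^2 = 4.
Weighted: 4.4583991080 − 1.1124453268 = 3.3459537812
Divide by 2^2 − 1 = 3.
R = 3.3459537812/3 = 1.1153179271

1.115318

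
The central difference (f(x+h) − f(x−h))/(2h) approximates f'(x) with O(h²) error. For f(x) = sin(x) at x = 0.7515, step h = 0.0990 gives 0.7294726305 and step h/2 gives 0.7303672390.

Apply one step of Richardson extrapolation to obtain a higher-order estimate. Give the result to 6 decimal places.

0.730665

r = 2, so 2^r = 4.
4·0.7303672390 − 0.7294726305 = 2.1919963255
Extrapolated: 2.1919963255 / 3 = 0.7306654418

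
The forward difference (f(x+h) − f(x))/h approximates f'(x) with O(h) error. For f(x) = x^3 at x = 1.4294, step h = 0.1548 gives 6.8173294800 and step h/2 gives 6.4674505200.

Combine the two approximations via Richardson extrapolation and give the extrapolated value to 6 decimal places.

6.117572

With r = 1 the leading error scales as h^1, so the weight is 2^1 = 2.
2^1·A(h/2) = 12.9349010400; minus A(h) gives 6.1175715600.
Divide by 2^1 − 1 = 1.
Extrapolated: 6.1175715600 / 1 = 6.1175715600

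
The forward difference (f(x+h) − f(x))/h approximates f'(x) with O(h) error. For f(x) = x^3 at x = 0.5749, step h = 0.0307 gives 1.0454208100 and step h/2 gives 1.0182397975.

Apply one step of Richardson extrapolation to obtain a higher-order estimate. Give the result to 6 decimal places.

Leading term ∝ h^1; use weight 2 = 2^1.
2 × 1.0182397975 = 2.0364795950; 2.0364795950 − 1.0454208100 = 0.9910587850
Divide by 2^1 − 1 = 1.
Extrapolated: 0.9910587850 / 1 = 0.9910587850

0.991059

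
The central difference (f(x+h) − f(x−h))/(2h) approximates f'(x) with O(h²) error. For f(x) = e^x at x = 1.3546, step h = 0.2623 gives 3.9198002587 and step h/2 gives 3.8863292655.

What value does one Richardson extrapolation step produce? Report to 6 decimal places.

3.875172

The method has order 2: 2^2 = 4.
4 × 3.8863292655 − 3.9198002587 = 11.6255168033
11.6255168033 ÷ 3 = 3.8751722678
Gap between inputs: 3.347e-02; correction applied: −0.0111569977.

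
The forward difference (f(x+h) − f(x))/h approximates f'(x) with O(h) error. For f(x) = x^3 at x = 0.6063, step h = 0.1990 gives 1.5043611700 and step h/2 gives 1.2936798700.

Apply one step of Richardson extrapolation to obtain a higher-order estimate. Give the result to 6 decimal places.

1.082999

r = 1, so 2^r = 2.
Top: 2(1.2936798700) − (1.5043611700) = 1.0829985700
(2×1.2936798700 − 1.5043611700)/(2 − 1) = 1.0829985700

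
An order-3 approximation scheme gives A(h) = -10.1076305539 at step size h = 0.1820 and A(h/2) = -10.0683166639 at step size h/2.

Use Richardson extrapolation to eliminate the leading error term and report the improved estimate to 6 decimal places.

The method has order 3: 2^3 = 8.
A(h/2) − A(h) = -10.0683166639 − (-10.1076305539) = 0.0393138900
Divide by 2^3 − 1 = 7: 0.0393138900/7 = 0.0056162700
R = A(h/2) + (A(h/2) − A(h))/7 = -10.0683166639 + 0.0056162700 = -10.0627003939

-10.062700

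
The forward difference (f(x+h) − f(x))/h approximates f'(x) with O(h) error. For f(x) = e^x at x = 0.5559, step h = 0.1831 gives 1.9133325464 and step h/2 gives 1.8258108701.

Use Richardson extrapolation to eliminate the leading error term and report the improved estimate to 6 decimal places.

Order 1 gives 2^r = 2 and 2^r − 1 = 1.
2×1.8258108701 − 1.9133325464 = 1.7382891938
1.7382891938 ÷ 1 = 1.7382891938
Correction |R − A(h/2)| = 8.752e-02; gap |A(h/2) − A(h)| = 8.752e-02.

1.738289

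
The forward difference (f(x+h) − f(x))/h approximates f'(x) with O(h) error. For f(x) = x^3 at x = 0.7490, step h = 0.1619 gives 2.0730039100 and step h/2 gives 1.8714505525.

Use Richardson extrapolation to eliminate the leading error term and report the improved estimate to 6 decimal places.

1.669897

Error is O(h^1); halving h shrinks it by 2^1 = 2.
2^1*A(h/2) = 3.7429011050; minus A(h) gives 1.6698971950.
Divide by 2^1 − 1 = 1.
1.6698971950 ÷ 1 = 1.6698971950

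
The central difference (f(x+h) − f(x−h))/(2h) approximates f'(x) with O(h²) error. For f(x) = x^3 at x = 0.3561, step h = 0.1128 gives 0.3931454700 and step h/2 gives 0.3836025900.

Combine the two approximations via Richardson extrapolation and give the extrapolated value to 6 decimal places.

0.380422

Error is O(h^2); halving h shrinks it by 2^2 = 4.
4·0.3836025900 = 1.5344103600; 1.5344103600 − 0.3931454700 = 1.1412648900
(4·0.3836025900 − 0.3931454700)/(4 − 1) = 0.3804216300
Gap between inputs: 9.543e-03; correction applied: −0.0031809600.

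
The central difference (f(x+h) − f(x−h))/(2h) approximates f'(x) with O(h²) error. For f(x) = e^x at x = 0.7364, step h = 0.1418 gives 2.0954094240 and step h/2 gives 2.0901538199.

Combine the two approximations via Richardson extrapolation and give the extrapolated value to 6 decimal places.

2.088402

r = 2, so 2^r = 4.
Difference of the inputs: 2.0901538199 − 2.0954094240 = -0.0052556041
Correction (A(h/2) − A(h))/(4 − 1) = (-0.0052556041)/3 = -0.0017518680
R = A(h/2) + (A(h/2) − A(h))/3 = 2.0901538199 − 0.0017518680 = 2.0884019519
Shift from A(h/2): −0.0017518680.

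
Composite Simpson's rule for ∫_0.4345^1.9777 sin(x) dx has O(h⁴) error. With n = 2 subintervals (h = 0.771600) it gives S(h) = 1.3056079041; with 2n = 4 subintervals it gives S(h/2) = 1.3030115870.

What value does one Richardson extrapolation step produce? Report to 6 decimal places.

Order 4 gives 2^r = 16 and 2^r − 1 = 15.
16 × 1.3030115870 = 20.8481853920; 20.8481853920 − 1.3056079041 = 19.5425774879
Divide by 2^4 − 1 = 15.
(16 × 1.3030115870 − 1.3056079041)/(16 − 1) = 1.3028384992

1.302838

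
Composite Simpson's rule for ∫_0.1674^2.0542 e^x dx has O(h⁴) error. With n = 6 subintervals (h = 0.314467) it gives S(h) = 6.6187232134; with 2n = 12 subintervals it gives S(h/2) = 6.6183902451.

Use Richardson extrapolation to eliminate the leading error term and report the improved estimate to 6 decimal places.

6.618368

The method has order 4: 2^4 = 16.
2^4*A(h/2) = 105.8942439216; minus A(h) gives 99.2755207082.
Denominator 16 − 1 = 15.
Extrapolated: 99.2755207082 / 15 = 6.6183680472
Shift from A(h/2): −0.0000221979.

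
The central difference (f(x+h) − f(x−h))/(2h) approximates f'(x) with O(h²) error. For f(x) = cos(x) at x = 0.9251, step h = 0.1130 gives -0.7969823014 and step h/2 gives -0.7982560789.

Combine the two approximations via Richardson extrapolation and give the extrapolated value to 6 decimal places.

-0.798681

With r = 2 the leading error scales as h^2, so the weight is 2^2 = 4.
Numerator 4 × A(h/2) − A(h) = 4 × (-0.7982560789) − (-0.7969823014) = -2.3960420142
R = (-2.3960420142)/3 = -0.7986806714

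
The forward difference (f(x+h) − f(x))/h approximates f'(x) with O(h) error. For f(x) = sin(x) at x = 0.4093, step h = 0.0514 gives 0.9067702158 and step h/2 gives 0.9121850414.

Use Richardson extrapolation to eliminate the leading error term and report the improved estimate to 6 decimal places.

0.917600

Order 1 gives 2^r = 2 and 2^r − 1 = 1.
2*0.9121850414 − 0.9067702158 = 0.9175998670
Extrapolated: 0.9175998670 / 1 = 0.9175998670
Correction |R − A(h/2)| = 5.415e-03; gap |A(h/2) − A(h)| = 5.415e-03.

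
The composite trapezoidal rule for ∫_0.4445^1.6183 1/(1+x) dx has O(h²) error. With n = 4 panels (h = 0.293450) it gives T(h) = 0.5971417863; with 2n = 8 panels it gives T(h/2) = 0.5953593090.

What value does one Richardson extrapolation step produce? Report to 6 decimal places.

0.594765

Method order is 2; weight 2^2 = 4.
Numerator 4×A(h/2) − A(h) = 4×0.5953593090 − 0.5971417863 = 1.7842954497
Divide by 2^2 − 1 = 3.
Result: 0.5947651499
Correction |R − A(h/2)| = 5.942e-04; gap |A(h/2) − A(h)| = 1.782e-03.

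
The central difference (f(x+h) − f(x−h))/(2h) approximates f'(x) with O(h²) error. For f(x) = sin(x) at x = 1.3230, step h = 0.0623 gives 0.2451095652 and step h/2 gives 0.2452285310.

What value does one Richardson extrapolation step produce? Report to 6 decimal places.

0.245268

Order 2 gives 2^r = 4 and 2^r − 1 = 3.
4×0.2452285310 − 0.2451095652 = 0.7358045588
(4×0.2452285310 − 0.2451095652)/(4 − 1) = 0.2452681863
Correction |R − A(h/2)| = 3.966e-05; gap |A(h/2) − A(h)| = 1.190e-04.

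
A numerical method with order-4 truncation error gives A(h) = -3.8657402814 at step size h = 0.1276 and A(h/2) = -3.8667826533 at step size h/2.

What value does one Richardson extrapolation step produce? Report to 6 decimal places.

The method has order 4: 2^4 = 16.
Difference of the inputs: -3.8667826533 − (-3.8657402814) = -0.0010423719
Divide by 2^4 − 1 = 15: (-0.0010423719)/15 = -0.0000694915
R = -3.8667826533 − 0.0000694915 = -3.8668521448

-3.866852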